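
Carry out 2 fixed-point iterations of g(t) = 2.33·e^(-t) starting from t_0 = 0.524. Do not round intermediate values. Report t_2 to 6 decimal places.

0.586352

t_1 = g(0.524000) = 1.379703
t_2 = g(1.379703) = 0.586352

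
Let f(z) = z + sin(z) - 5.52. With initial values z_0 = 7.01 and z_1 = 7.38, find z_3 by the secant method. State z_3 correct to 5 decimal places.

f(z_0) = 2.154493, f(z_1) = 2.749758
z_2 = 7.380000 - (2.749758)·(7.380000 - 7.010000)/(2.749758 - (2.154493)) = 5.670829; f(z_2) = -0.423969
z_3 = 5.670829 - (-0.423969)·(5.670829 - 7.380000)/(-0.423969 - (2.749758)) = 5.899152; f(z_3) = 0.004489

5.89915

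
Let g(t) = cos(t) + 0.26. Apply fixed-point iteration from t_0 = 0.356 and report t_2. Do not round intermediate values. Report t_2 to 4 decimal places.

0.6249

t_1 = g(0.356000) = 1.197298
t_2 = g(1.197298) = 0.624874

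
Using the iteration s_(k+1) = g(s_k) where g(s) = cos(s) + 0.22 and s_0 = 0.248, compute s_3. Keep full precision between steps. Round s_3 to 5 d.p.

1.04971

s_1 = g(0.248000) = 1.189405
s_2 = g(1.189405) = 0.592212
s_3 = g(0.592212) = 1.049708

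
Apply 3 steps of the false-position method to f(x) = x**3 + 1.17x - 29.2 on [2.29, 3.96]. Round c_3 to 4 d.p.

f(2.290000) = -14.511711, f(3.960000) = 37.532336
step 1: c = 2.755655, f(c) = -5.050453 < 0 → new bracket [2.755655, 3.960000]
step 2: c = 2.898494, f(c) = -1.457742 < 0 → new bracket [2.898494, 3.960000]
step 3: c = 2.938181, f(c) = -0.397285 < 0 → new bracket [2.938181, 3.960000]

2.9382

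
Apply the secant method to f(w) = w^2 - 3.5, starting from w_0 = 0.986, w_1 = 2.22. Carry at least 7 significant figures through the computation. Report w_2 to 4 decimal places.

1.7745

Secant update: w_(k+1) = w_k − f(w_k)·(w_k − w_(k-1))/(f(w_k) − f(w_(k-1))).
f(w_0) = -2.527804, f(w_1) = 1.428400
w_2 = 2.220000 - (1.428400)·(2.220000 - 0.986000)/(1.428400 - (-2.527804)) = 1.774460; f(w_2) = -0.351290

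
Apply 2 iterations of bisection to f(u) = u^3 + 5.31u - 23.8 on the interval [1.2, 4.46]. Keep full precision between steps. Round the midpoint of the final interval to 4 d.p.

2.4225

f(1.200000) = -15.700000, f(4.460000) = 88.599136 (opposite signs)
step 1: m = 2.830000, f(m) = 13.892487 > 0 → root in [1.200000, 2.830000]
step 2: m = 2.015000, f(m) = -4.918997 < 0 → root in [2.015000, 2.830000]
Midpoint of [2.015000, 2.830000] = 2.422500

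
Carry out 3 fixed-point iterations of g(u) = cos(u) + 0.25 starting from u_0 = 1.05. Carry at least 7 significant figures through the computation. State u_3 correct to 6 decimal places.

0.804244

u_1 = g(1.050000) = 0.747571
u_2 = g(0.747571) = 0.983342
u_3 = g(0.983342) = 0.804244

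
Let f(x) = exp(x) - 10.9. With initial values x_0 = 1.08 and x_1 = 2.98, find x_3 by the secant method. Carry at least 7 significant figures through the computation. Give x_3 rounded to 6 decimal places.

Secant update: x_(k+1) = x_k − f(x_k)·(x_k − x_(k-1))/(f(x_k) − f(x_(k-1))).
f(x_0) = -7.955320, f(x_1) = 8.787817
x_2 = 2.980000 - (8.787817)·(2.980000 - 1.080000)/(8.787817 - (-7.955320)) = 1.982764; f(x_2) = -3.637207
x_3 = 1.982764 - (-3.637207)·(1.982764 - 2.980000)/(-3.637207 - (8.787817)) = 2.274688; f(x_3) = -1.175119

2.274688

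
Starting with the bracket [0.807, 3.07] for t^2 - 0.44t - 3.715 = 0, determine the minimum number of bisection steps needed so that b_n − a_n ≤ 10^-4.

15

Initial width b − a = 3.07 − 0.807 = 2.263000.
After n steps the width is (b−a)/2^n; need (b−a)/2^n ≤ 10^-4.
So n ≥ log₂(2.263000/10^-4) = log₂(22630.0000) ≈ 14.4659.
Hence n = 15.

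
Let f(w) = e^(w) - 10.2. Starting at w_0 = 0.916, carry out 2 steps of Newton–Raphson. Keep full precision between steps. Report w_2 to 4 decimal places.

3.1845

f'(w) = e^(w)
w_0 = 0.916000: f = -7.700727, f' = 2.499273 → w_1 = 0.916000 - (-7.700727)/(2.499273) = 3.997186
w_1 = 3.997186: f = 44.244746, f' = 54.444746 → w_2 = 3.997186 - (44.244746)/(54.444746) = 3.184532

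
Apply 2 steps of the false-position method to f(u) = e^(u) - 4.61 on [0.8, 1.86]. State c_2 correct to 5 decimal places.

1.50808

f(0.800000) = -2.384459, f(1.860000) = 1.813737
step 1: c = 1.402051, f(c) = -0.546476 < 0 → new bracket [1.402051, 1.860000]
step 2: c = 1.508083, f(c) = -0.091940 < 0 → new bracket [1.508083, 1.860000]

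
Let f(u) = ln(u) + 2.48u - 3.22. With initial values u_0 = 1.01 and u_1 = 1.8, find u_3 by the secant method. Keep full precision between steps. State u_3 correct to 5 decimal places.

1.21813

f(u_0) = -0.705250, f(u_1) = 1.831787
u_2 = 1.800000 - (1.831787)·(1.800000 - 1.010000)/(1.831787 - (-0.705250)) = 1.229606; f(u_2) = 0.036115
u_3 = 1.229606 - (0.036115)·(1.229606 - 1.800000)/(0.036115 - (1.831787)) = 1.218134; f(u_3) = -0.001709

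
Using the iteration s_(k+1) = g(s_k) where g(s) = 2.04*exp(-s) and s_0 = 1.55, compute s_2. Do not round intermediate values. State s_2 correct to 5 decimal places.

s_1 = g(1.550000) = 0.432986
s_2 = g(0.432986) = 1.323082

1.32308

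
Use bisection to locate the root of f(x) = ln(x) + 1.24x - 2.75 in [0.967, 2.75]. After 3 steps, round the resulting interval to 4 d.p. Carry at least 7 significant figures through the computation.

[1.6356, 1.8585]

f(0.967000) = -1.584477, f(2.750000) = 1.671601 (opposite signs)
step 1: m = 1.858500, f(m) = 0.174310 > 0 → root in [0.967000, 1.858500]
step 2: m = 1.412750, f(m) = -0.652652 < 0 → root in [1.412750, 1.858500]
step 3: m = 1.635625, f(m) = -0.229800 < 0 → root in [1.635625, 1.858500]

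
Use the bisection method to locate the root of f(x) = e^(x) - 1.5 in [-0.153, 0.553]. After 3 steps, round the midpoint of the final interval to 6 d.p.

f(-0.153000) = -0.641870, f(0.553000) = 0.238461 (opposite signs)
step 1: m = 0.200000, f(m) = -0.278597 < 0 → root in [0.200000, 0.553000]
step 2: m = 0.376500, f(m) = -0.042824 < 0 → root in [0.376500, 0.553000]
step 3: m = 0.464750, f(m) = 0.091616 > 0 → root in [0.376500, 0.464750]
Midpoint of [0.376500, 0.464750] = 0.420625

0.420625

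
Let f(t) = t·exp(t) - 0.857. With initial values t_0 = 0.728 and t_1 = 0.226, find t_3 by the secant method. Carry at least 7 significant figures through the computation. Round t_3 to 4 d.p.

0.5271

Secant update: t_(k+1) = t_k − f(t_k)·(t_k − t_(k-1))/(f(t_k) − f(t_(k-1))).
f(t_0) = 0.650640, f(t_1) = -0.573692
t_2 = 0.226000 - (-0.573692)·(0.226000 - 0.728000)/(-0.573692 - (0.650640)) = 0.461225; f(t_2) = -0.125490
t_3 = 0.461225 - (-0.125490)·(0.461225 - 0.226000)/(-0.125490 - (-0.573692)) = 0.527085; f(t_3) = 0.035874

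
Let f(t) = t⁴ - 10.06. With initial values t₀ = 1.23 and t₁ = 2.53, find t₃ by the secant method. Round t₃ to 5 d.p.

f(t_0) = -7.771134, f(t_1) = 30.911521
t_2 = 2.530000 - (30.911521)·(2.530000 - 1.230000)/(30.911521 - (-7.771134)) = 1.491163; f(t_2) = -5.115751
t_3 = 1.491163 - (-5.115751)·(1.491163 - 2.530000)/(-5.115751 - (30.911521)) = 1.638674; f(t_3) = -2.849415

1.63867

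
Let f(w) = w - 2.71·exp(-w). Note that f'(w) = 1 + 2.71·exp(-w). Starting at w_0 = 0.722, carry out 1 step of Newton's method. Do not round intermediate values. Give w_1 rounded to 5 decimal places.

Newton update: w ← w − f(w)/f'(w).
w_0 = 0.722000: f = -0.594463, f' = 2.316463 → w_1 = 0.722000 - (-0.594463)/(2.316463) = 0.978625

0.97863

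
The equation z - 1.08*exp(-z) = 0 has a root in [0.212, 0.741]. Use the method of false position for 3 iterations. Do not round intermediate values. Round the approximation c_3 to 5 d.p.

f(0.212000) = -0.661682, f(0.741000) = 0.226232
step 1: c = 0.606216, f(c) = 0.017172 > 0 → new bracket [0.212000, 0.606216]
step 2: c = 0.596244, f(c) = 0.001297 > 0 → new bracket [0.212000, 0.596244]
step 3: c = 0.595492, f(c) = 0.000098 > 0 → new bracket [0.212000, 0.595492]

0.59549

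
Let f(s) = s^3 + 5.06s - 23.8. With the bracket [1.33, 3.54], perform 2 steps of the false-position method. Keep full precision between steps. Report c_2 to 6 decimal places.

2.177297

f(1.330000) = -14.717563, f(3.540000) = 38.474264
step 1: c = 1.941481, f(c) = -6.657981 < 0 → new bracket [1.941481, 3.540000]
step 2: c = 2.177297, f(c) = -2.461126 < 0 → new bracket [2.177297, 3.540000]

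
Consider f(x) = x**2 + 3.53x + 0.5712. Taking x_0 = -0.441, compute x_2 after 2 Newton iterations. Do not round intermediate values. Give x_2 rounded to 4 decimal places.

-0.1698

f'(x) = 2x + 3.53
x_0 = -0.441000: f = -0.791049, f' = 2.648000 → x_1 = -0.441000 - (-0.791049)/(2.648000) = -0.142265
x_1 = -0.142265: f = 0.089242, f' = 3.245469 → x_2 = -0.142265 - (0.089242)/(3.245469) = -0.169763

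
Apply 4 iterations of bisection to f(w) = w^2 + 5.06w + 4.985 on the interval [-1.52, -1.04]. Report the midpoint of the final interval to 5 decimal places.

-1.35500

f(-1.520000) = -0.395800, f(-1.040000) = 0.804200 (opposite signs)
step 1: m = -1.280000, f(m) = 0.146600 > 0 → root in [-1.520000, -1.280000]
step 2: m = -1.400000, f(m) = -0.139000 < 0 → root in [-1.400000, -1.280000]
step 3: m = -1.340000, f(m) = 0.000200 > 0 → root in [-1.400000, -1.340000]
step 4: m = -1.370000, f(m) = -0.070300 < 0 → root in [-1.370000, -1.340000]
Midpoint of [-1.370000, -1.340000] = -1.355000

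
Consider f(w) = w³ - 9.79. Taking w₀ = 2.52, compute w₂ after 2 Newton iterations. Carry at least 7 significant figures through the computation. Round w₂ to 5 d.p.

f'(w) = 3w²
w_0 = 2.520000: f = 6.213008, f' = 19.051200 → w_1 = 2.520000 - (6.213008)/(19.051200) = 2.193878
w_1 = 2.193878: f = 0.769361, f' = 14.439307 → w_2 = 2.193878 - (0.769361)/(14.439307) = 2.140596

2.14060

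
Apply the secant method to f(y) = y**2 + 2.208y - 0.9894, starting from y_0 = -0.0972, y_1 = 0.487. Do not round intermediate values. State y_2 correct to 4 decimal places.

0.3626

f(y_0) = -1.194570, f(y_1) = 0.323065
y_2 = 0.487000 - (0.323065)·(0.487000 - -0.097200)/(0.323065 - (-1.194570)) = 0.362639; f(y_2) = -0.057186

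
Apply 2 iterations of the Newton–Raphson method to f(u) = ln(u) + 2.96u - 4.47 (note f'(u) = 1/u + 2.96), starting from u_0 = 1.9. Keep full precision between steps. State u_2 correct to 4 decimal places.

1.3971

Newton update: u ← u − f(u)/f'(u).
u_0 = 1.900000: f = 1.795854, f' = 3.486316 → u_1 = 1.900000 - (1.795854)/(3.486316) = 1.384885
u_1 = 1.384885: f = -0.045124, f' = 3.682082 → u_2 = 1.384885 - (-0.045124)/(3.682082) = 1.397140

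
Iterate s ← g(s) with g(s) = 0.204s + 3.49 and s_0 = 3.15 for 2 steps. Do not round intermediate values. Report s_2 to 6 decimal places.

s_1 = g(3.150000) = 4.132600
s_2 = g(4.132600) = 4.333050

4.333050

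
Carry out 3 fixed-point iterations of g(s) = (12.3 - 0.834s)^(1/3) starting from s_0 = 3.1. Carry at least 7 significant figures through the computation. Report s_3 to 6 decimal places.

s_1 = g(3.100000) = 2.133741
s_2 = g(2.133741) = 2.191181
s_3 = g(2.191181) = 2.187850

2.187850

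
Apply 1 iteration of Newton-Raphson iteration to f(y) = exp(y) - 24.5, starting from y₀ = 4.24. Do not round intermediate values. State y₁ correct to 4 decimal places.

3.5930

Newton update: y ← y − f(y)/f'(y).
f'(y) = exp(y)
y_0 = 4.240000: f = 44.907852, f' = 69.407852 → y_1 = 4.240000 - (44.907852)/(69.407852) = 3.592986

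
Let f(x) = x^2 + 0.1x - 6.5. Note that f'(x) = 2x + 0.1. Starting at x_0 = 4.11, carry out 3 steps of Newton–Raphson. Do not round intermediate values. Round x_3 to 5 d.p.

x_0 = 4.110000: f = 10.803100, f' = 8.320000 → x_1 = 4.110000 - (10.803100)/(8.320000) = 2.811550
x_1 = 2.811550: f = 1.685971, f' = 5.723101 → x_2 = 2.811550 - (1.685971)/(5.723101) = 2.516960
x_2 = 2.516960: f = 0.086784, f' = 5.133920 → x_3 = 2.516960 - (0.086784)/(5.133920) = 2.500056

2.50006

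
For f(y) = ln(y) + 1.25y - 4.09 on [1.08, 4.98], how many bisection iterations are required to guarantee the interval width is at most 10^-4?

Initial width b − a = 4.98 − 1.08 = 3.900000.
After n steps the width is (b−a)/2^n; need (b−a)/2^n ≤ 10^-4.
So n ≥ log₂(3.900000/10^-4) = log₂(39000.0000) ≈ 15.2512.
Hence n = 16.

16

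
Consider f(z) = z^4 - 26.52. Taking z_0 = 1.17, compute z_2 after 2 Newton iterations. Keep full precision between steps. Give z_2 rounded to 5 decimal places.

3.81531

Newton update: z ← z − f(z)/f'(z).
f'(z) = 4z^3
z_0 = 1.170000: f = -24.646113, f' = 6.406452 → z_1 = 1.170000 - (-24.646113)/(6.406452) = 5.017077
z_1 = 5.017077: f = 607.062237, f' = 505.140554 → z_2 = 5.017077 - (607.062237)/(505.140554) = 3.815308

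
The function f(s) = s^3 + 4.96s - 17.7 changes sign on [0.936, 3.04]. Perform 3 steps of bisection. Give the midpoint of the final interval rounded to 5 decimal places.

1.85650

f(0.936000) = -12.237414, f(3.040000) = 25.472864 (opposite signs)
step 1: m = 1.988000, f(m) = 0.017342 > 0 → root in [0.936000, 1.988000]
step 2: m = 1.462000, f(m) = -7.323537 < 0 → root in [1.462000, 1.988000]
step 3: m = 1.725000, f(m) = -4.011047 < 0 → root in [1.725000, 1.988000]
Midpoint of [1.725000, 1.988000] = 1.856500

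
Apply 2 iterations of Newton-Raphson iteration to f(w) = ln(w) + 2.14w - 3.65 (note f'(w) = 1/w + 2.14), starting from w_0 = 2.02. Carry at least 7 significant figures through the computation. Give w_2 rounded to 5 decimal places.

Newton update: w ← w − f(w)/f'(w).
w_0 = 2.020000: f = 1.375898, f' = 2.635050 → w_1 = 2.020000 - (1.375898)/(2.635050) = 1.497848
w_1 = 1.497848: f = -0.040577, f' = 2.807625 → w_2 = 1.497848 - (-0.040577)/(2.807625) = 1.512300

1.51230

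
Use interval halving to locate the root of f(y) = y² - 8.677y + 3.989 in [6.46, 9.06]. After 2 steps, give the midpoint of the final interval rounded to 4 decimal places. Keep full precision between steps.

8.0850

f(6.460000) = -10.332820, f(9.060000) = 7.458980 (opposite signs)
step 1: m = 7.760000, f(m) = -3.126920 < 0 → root in [7.760000, 9.060000]
step 2: m = 8.410000, f(m) = 1.743530 > 0 → root in [7.760000, 8.410000]
Midpoint of [7.760000, 8.410000] = 8.085000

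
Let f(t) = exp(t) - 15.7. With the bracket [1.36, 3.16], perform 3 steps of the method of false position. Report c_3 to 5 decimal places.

2.74179

f(1.360000) = -11.803807, f(3.160000) = 7.870596
step 1: c = 2.439924, f(c) = -4.227836 < 0 → new bracket [2.439924, 3.160000]
step 2: c = 2.691557, f(c) = -0.945375 < 0 → new bracket [2.691557, 3.160000]
step 3: c = 2.741790, f(c) = -0.185271 < 0 → new bracket [2.741790, 3.160000]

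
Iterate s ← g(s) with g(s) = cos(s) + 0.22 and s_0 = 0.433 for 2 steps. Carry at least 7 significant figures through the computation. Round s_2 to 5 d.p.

0.64873

s_1 = g(0.433000) = 1.127711
s_2 = g(1.127711) = 0.648729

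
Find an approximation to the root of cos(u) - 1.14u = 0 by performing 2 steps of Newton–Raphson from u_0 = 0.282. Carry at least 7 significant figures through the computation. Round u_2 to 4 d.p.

0.6819

Newton update: u ← u − f(u)/f'(u).
f'(u) = -sin(u) - 1.14
u_0 = 0.282000: f = 0.639021, f' = -1.418277 → u_1 = 0.282000 - (0.639021)/(-1.418277) = 0.732561
u_1 = 0.732561: f = -0.091656, f' = -1.808776 → u_2 = 0.732561 - (-0.091656)/(-1.808776) = 0.681888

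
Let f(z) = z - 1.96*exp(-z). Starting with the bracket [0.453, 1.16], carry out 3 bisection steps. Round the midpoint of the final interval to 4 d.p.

f(0.453000) = -0.793008, f(1.160000) = 0.545567 (opposite signs)
step 1: m = 0.806500, f(m) = -0.068479 < 0 → root in [0.806500, 1.160000]
step 2: m = 0.983250, f(m) = 0.250027 > 0 → root in [0.806500, 0.983250]
step 3: m = 0.894875, f(m) = 0.093904 > 0 → root in [0.806500, 0.894875]
Midpoint of [0.806500, 0.894875] = 0.850688

0.8507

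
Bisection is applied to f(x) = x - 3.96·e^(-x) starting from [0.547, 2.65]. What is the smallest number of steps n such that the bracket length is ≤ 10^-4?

Initial width b − a = 2.65 − 0.547 = 2.103000.
After n steps the width is (b−a)/2^n; need (b−a)/2^n ≤ 10^-4.
So n ≥ log₂(2.103000/10^-4) = log₂(21030.0000) ≈ 14.3602.
Hence n = 15.

15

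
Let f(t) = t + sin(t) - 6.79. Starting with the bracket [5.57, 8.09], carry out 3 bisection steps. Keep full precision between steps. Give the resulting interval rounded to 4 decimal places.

[6.5150, 6.8300]

f(5.570000) = -1.874246, f(8.090000) = 2.272277 (opposite signs)
step 1: m = 6.830000, f(m) = 0.559969 > 0 → root in [5.570000, 6.830000]
step 2: m = 6.200000, f(m) = -0.673089 < 0 → root in [6.200000, 6.830000]
step 3: m = 6.515000, f(m) = -0.045256 < 0 → root in [6.515000, 6.830000]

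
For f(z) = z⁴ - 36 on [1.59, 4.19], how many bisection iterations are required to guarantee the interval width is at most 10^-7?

25

Initial width b − a = 4.19 − 1.59 = 2.600000.
After n steps the width is (b−a)/2^n; need (b−a)/2^n ≤ 10^-7.
So n ≥ log₂(2.600000/10^-7) = log₂(26000000.0000) ≈ 24.6320.
Hence n = 25.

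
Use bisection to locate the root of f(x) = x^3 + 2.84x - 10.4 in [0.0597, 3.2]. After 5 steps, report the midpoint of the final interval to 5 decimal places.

1.77705

f(0.059700) = -10.230239, f(3.200000) = 31.456000 (opposite signs)
step 1: m = 1.629850, f(m) = -1.441674 < 0 → root in [1.629850, 3.200000]
step 2: m = 2.414925, f(m) = 10.541898 > 0 → root in [1.629850, 2.414925]
step 3: m = 2.022388, f(m) = 3.615249 > 0 → root in [1.629850, 2.022388]
step 4: m = 1.826119, f(m) = 0.875753 > 0 → root in [1.629850, 1.826119]
step 5: m = 1.727984, f(m) = -0.332884 < 0 → root in [1.727984, 1.826119]
Midpoint of [1.727984, 1.826119] = 1.777052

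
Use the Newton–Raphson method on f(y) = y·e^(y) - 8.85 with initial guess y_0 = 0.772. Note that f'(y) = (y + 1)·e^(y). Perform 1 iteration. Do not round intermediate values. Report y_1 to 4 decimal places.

y_0 = 0.772000: f = -7.179322, f' = 3.834768 → y_1 = 0.772000 - (-7.179322)/(3.834768) = 2.644166

2.6442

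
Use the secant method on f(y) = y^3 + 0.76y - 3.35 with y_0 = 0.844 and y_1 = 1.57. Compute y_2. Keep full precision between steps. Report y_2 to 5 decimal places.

1.24446

f(y_0) = -2.107348, f(y_1) = 1.713093
y_2 = 1.570000 - (1.713093)·(1.570000 - 0.844000)/(1.713093 - (-2.107348)) = 1.244460; f(y_2) = -0.476938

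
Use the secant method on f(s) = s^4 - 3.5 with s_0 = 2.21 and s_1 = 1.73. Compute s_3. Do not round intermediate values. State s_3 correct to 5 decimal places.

1.42274

Secant update: s_(k+1) = s_k − f(s_k)·(s_k − s_(k-1))/(f(s_k) − f(s_(k-1))).
f(s_0) = 20.354433, f(s_1) = 5.457450
s_2 = 1.730000 - (5.457450)·(1.730000 - 2.210000)/(5.457450 - (20.354433)) = 1.554154; f(s_2) = 2.334130
s_3 = 1.554154 - (2.334130)·(1.554154 - 1.730000)/(2.334130 - (5.457450)) = 1.422740; f(s_3) = 0.597342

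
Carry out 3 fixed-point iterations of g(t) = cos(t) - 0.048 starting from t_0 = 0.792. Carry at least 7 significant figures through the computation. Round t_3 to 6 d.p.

0.686817

t_1 = g(0.792000) = 0.654423
t_2 = g(0.654423) = 0.745399
t_3 = g(0.745399) = 0.686817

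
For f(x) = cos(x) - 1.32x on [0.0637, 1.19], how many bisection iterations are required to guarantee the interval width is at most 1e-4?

14

Initial width b − a = 1.19 − 0.0637 = 1.126300.
After n steps the width is (b−a)/2^n; need (b−a)/2^n ≤ 1e-4.
So n ≥ log₂(1.126300/1e-4) = log₂(11263.0000) ≈ 13.4593.
Hence n = 14.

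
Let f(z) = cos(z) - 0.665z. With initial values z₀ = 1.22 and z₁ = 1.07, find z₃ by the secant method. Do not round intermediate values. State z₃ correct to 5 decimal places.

f(z_0) = -0.467654, f(z_1) = -0.231426
z_2 = 1.070000 - (-0.231426)·(1.070000 - 1.220000)/(-0.231426 - (-0.467654)) = 0.923050; f(z_2) = -0.010437
z_3 = 0.923050 - (-0.010437)·(0.923050 - 1.070000)/(-0.010437 - (-0.231426)) = 0.916109; f(z_3) = -0.000302

0.91611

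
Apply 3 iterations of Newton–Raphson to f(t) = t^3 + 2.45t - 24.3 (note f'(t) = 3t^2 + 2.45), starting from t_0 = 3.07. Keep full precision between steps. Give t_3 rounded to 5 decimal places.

t_0 = 3.070000: f = 12.155943, f' = 30.724700 → t_1 = 3.070000 - (12.155943)/(30.724700) = 2.674359
t_1 = 2.674359: f = 1.379726, f' = 23.906592 → t_2 = 2.674359 - (1.379726)/(23.906592) = 2.616646
t_2 = 2.616646: f = 0.026531, f' = 22.990510 → t_3 = 2.616646 - (0.026531)/(22.990510) = 2.615492

2.61549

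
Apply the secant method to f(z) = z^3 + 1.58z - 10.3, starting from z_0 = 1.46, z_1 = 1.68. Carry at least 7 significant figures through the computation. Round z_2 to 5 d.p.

f(z_0) = -4.881064, f(z_1) = -2.903968
z_2 = 1.680000 - (-2.903968)·(1.680000 - 1.460000)/(-2.903968 - (-4.881064)) = 2.003137; f(z_2) = 0.902660

2.00314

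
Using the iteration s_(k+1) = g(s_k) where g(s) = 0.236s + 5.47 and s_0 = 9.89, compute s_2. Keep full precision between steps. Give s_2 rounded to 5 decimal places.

s_1 = g(9.890000) = 7.804040
s_2 = g(7.804040) = 7.311753

7.31175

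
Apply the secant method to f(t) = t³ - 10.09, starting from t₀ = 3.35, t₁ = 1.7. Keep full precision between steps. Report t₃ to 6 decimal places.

Secant update: t_(k+1) = t_k − f(t_k)·(t_k − t_(k-1))/(f(t_k) − f(t_(k-1))).
f(t_0) = 27.505375, f(t_1) = -5.177000
t_2 = 1.700000 - (-5.177000)·(1.700000 - 3.350000)/(-5.177000 - (27.505375)) = 1.961366; f(t_2) = -2.544714
t_3 = 1.961366 - (-2.544714)·(1.961366 - 1.700000)/(-2.544714 - (-5.177000)) = 2.214036; f(t_3) = 0.763107

2.214036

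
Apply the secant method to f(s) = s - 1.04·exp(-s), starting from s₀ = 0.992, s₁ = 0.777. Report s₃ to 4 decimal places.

0.5819

Secant update: s_(k+1) = s_k − f(s_k)·(s_k − s_(k-1))/(f(s_k) − f(s_(k-1))).
f(s_0) = 0.606332, f(s_1) = 0.298825
s_2 = 0.777000 - (0.298825)·(0.777000 - 0.992000)/(0.298825 - (0.606332)) = 0.568070; f(s_2) = -0.021213
s_3 = 0.568070 - (-0.021213)·(0.568070 - 0.777000)/(-0.021213 - (0.298825)) = 0.581918; f(s_3) = 0.000740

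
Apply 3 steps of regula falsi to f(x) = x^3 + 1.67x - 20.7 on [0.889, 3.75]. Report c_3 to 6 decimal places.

2.447364

False-position update: c = (a·f(b) − b·f(a))/(f(b) − f(a)); replace the endpoint whose sign matches f(c).
f(0.889000) = -18.512775, f(3.750000) = 38.296875
step 1: c = 1.821325, f(c) = -11.616645 < 0 → new bracket [1.821325, 3.750000]
step 2: c = 2.270196, f(c) = -5.208661 < 0 → new bracket [2.270196, 3.750000]
step 3: c = 2.447364, f(c) = -1.954192 < 0 → new bracket [2.447364, 3.750000]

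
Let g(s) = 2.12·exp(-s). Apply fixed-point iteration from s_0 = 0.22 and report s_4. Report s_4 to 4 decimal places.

0.5023

s_1 = g(0.220000) = 1.701340
s_2 = g(1.701340) = 0.386771
s_3 = g(0.386771) = 1.440004
s_4 = g(1.440004) = 0.502285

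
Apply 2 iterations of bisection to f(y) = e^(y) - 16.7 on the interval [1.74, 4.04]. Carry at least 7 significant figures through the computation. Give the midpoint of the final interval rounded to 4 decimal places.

f(1.740000) = -11.002657, f(4.040000) = 40.126343 (opposite signs)
step 1: m = 2.890000, f(m) = 1.293310 > 0 → root in [1.740000, 2.890000]
step 2: m = 2.315000, f(m) = -6.575077 < 0 → root in [2.315000, 2.890000]
Midpoint of [2.315000, 2.890000] = 2.602500

2.6025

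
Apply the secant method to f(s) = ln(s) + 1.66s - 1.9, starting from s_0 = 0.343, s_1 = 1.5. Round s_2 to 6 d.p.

f(s_0) = -2.400645, f(s_1) = 0.995465
s_2 = 1.500000 - (0.995465)·(1.500000 - 0.343000)/(0.995465 - (-2.400645)) = 1.160861; f(s_2) = 0.176191

1.160861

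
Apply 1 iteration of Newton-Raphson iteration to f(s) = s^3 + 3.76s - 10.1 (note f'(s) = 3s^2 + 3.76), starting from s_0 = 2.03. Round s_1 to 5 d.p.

1.66417

s_0 = 2.030000: f = 5.898227, f' = 16.122700 → s_1 = 2.030000 - (5.898227)/(16.122700) = 1.664166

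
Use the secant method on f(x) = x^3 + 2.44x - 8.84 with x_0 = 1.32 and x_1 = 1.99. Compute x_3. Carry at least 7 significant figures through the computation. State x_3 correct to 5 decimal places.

1.67301

Secant update: x_(k+1) = x_k − f(x_k)·(x_k − x_(k-1))/(f(x_k) − f(x_(k-1))).
f(x_0) = -3.319232, f(x_1) = 3.896199
x_2 = 1.990000 - (3.896199)·(1.990000 - 1.320000)/(3.896199 - (-3.319232)) = 1.628212; f(x_2) = -0.550647
x_3 = 1.628212 - (-0.550647)·(1.628212 - 1.990000)/(-0.550647 - (3.896199)) = 1.673012; f(x_3) = -0.075140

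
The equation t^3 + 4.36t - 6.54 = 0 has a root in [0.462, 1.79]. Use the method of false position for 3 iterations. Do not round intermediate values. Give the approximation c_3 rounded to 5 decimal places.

1.14041

f(0.462000) = -4.427069, f(1.790000) = 6.999739
step 1: c = 0.976505, f(c) = -1.351282 < 0 → new bracket [0.976505, 1.790000]
step 2: c = 1.108137, f(c) = -0.347768 < 0 → new bracket [1.108137, 1.790000]
step 3: c = 1.140410, f(c) = -0.084667 < 0 → new bracket [1.140410, 1.790000]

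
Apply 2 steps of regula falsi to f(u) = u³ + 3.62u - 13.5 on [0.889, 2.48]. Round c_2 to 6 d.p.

f(0.889000) = -9.579225, f(2.480000) = 10.730592
step 1: c = 1.639403, f(c) = -3.159233 < 0 → new bracket [1.639403, 2.480000]
step 2: c = 1.830596, f(c) = -0.738762 < 0 → new bracket [1.830596, 2.480000]

1.830596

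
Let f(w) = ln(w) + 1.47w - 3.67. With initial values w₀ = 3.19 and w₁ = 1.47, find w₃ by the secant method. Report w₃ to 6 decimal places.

f(w_0) = 2.179321, f(w_1) = -1.123838
w_2 = 1.470000 - (-1.123838)·(1.470000 - 3.190000)/(-1.123838 - (2.179321)) = 2.055198; f(w_2) = 0.071513
w_3 = 2.055198 - (0.071513)·(2.055198 - 1.470000)/(0.071513 - (-1.123838)) = 2.020188; f(w_3) = 0.002867

2.020188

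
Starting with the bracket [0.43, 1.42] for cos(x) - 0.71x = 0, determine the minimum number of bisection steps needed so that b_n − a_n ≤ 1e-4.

14

Initial width b − a = 1.42 − 0.43 = 0.990000.
After n steps the width is (b−a)/2^n; need (b−a)/2^n ≤ 1e-4.
So n ≥ log₂(0.990000/1e-4) = log₂(9900.0000) ≈ 13.2732.
Hence n = 14.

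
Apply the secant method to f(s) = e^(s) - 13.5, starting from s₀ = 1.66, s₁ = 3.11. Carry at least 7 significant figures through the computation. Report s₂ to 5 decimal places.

f(s_0) = -8.240689, f(s_1) = 8.921044
s_2 = 3.110000 - (8.921044)·(3.110000 - 1.660000)/(8.921044 - (-8.240689)) = 2.356258; f(s_2) = -2.948603

2.35626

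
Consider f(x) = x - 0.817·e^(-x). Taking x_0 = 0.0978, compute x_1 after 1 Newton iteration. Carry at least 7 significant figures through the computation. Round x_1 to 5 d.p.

0.46720

f'(x) = 1 + 0.817·e^(-x)
x_0 = 0.097800: f = -0.643080, f' = 1.740880 → x_1 = 0.097800 - (-0.643080)/(1.740880) = 0.467199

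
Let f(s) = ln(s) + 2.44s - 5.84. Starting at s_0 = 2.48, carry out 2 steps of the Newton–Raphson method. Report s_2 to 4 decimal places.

2.0911

f'(s) = 1/s + 2.44
s_0 = 2.480000: f = 1.119459, f' = 2.843226 → s_1 = 2.480000 - (1.119459)/(2.843226) = 2.086272
s_1 = 2.086272: f = -0.014119, f' = 2.919324 → s_2 = 2.086272 - (-0.014119)/(2.919324) = 2.091108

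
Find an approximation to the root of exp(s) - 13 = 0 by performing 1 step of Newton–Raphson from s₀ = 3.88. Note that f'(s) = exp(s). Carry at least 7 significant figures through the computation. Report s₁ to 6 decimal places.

3.148461

Newton update: s ← s − f(s)/f'(s).
s_0 = 3.880000: f = 35.424215, f' = 48.424215 → s_1 = 3.880000 - (35.424215)/(48.424215) = 3.148461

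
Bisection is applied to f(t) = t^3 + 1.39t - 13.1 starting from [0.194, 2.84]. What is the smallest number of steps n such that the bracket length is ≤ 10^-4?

Initial width b − a = 2.84 − 0.194 = 2.646000.
After n steps the width is (b−a)/2^n; need (b−a)/2^n ≤ 10^-4.
So n ≥ log₂(2.646000/10^-4) = log₂(26460.0000) ≈ 14.6915.
Hence n = 15.

15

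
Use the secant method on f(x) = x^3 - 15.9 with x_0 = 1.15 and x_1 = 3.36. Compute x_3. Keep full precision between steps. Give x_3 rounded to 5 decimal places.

f(x_0) = -14.379125, f(x_1) = 22.033056
x_2 = 3.360000 - (22.033056)·(3.360000 - 1.150000)/(22.033056 - (-14.379125)) = 2.022726; f(x_2) = -7.624174
x_3 = 2.022726 - (-7.624174)·(2.022726 - 3.360000)/(-7.624174 - (22.033056)) = 2.366508; f(x_3) = -2.646707

2.36651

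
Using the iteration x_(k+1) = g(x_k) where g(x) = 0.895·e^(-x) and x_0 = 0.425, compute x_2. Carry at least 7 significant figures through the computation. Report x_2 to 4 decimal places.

x_1 = g(0.425000) = 0.585124
x_2 = g(0.585124) = 0.498548

0.4985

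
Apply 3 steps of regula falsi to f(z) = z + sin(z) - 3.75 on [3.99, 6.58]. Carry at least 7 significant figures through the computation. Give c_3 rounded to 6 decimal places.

f(3.990000) = -0.510228, f(6.580000) = 3.122476
step 1: c = 4.353776, f(c) = -0.332608 < 0 → new bracket [4.353776, 6.580000]
step 2: c = 4.568087, f(c) = -0.171520 < 0 → new bracket [4.568087, 6.580000]
step 3: c = 4.672848, f(c) = -0.076370 < 0 → new bracket [4.672848, 6.580000]

4.672848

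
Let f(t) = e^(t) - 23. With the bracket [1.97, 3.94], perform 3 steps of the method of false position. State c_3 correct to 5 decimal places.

False-position update: c = (a·f(b) − b·f(a))/(f(b) − f(a)); replace the endpoint whose sign matches f(c).
f(1.970000) = -15.829324, f(3.940000) = 28.418601
step 1: c = 2.674751, f(c) = -8.491264 < 0 → new bracket [2.674751, 3.940000]
step 2: c = 2.965827, f(c) = -3.589258 < 0 → new bracket [2.965827, 3.940000]
step 3: c = 3.075067, f(c) = -1.348661 < 0 → new bracket [3.075067, 3.940000]

3.07507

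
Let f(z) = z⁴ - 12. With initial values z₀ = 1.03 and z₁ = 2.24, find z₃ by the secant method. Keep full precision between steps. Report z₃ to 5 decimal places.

1.78004

f(z_0) = -10.874491, f(z_1) = 13.176310
z_2 = 2.240000 - (13.176310)·(2.240000 - 1.030000)/(13.176310 - (-10.874491)) = 1.577098; f(z_2) = -5.813654
z_3 = 1.577098 - (-5.813654)·(1.577098 - 2.240000)/(-5.813654 - (13.176310)) = 1.780041; f(z_3) = -1.960321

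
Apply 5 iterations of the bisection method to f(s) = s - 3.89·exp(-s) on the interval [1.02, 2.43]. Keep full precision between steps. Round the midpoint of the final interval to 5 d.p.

f(1.020000) = -0.382714, f(2.430000) = 2.087537 (opposite signs)
step 1: m = 1.725000, f(m) = 1.031907 > 0 → root in [1.020000, 1.725000]
step 2: m = 1.372500, f(m) = 0.386492 > 0 → root in [1.020000, 1.372500]
step 3: m = 1.196250, f(m) = 0.020203 > 0 → root in [1.020000, 1.196250]
step 4: m = 1.108125, f(m) = -0.176265 < 0 → root in [1.108125, 1.196250]
step 5: m = 1.152188, f(m) = -0.076838 < 0 → root in [1.152188, 1.196250]
Midpoint of [1.152188, 1.196250] = 1.174219

1.17422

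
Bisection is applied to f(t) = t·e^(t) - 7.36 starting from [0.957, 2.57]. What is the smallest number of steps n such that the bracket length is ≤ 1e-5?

Initial width b − a = 2.57 − 0.957 = 1.613000.
After n steps the width is (b−a)/2^n; need (b−a)/2^n ≤ 1e-5.
So n ≥ log₂(1.613000/1e-5) = log₂(161300.0000) ≈ 17.2994.
Hence n = 18.

18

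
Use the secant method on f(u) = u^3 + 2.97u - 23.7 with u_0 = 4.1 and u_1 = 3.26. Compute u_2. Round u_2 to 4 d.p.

f(u_0) = 57.398000, f(u_1) = 20.628176
u_2 = 3.260000 - (20.628176)·(3.260000 - 4.100000)/(20.628176 - (57.398000)) = 2.788753; f(u_2) = 6.271129

2.7888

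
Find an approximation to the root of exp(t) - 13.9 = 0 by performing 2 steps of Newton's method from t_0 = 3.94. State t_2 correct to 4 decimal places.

f'(t) = exp(t)
t_0 = 3.940000: f = 37.518601, f' = 51.418601 → t_1 = 3.940000 - (37.518601)/(51.418601) = 3.210330
t_1 = 3.210330: f = 10.887269, f' = 24.787269 → t_2 = 3.210330 - (10.887269)/(24.787269) = 2.771102

2.7711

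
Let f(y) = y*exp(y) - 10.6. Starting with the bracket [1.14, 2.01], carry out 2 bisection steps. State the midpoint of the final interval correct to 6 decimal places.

1.683750

f(1.140000) = -7.035484, f(2.010000) = 4.401268 (opposite signs)
step 1: m = 1.575000, f(m) = -2.991582 < 0 → root in [1.575000, 2.010000]
step 2: m = 1.792500, f(m) = 0.162967 > 0 → root in [1.575000, 1.792500]
Midpoint of [1.575000, 1.792500] = 1.683750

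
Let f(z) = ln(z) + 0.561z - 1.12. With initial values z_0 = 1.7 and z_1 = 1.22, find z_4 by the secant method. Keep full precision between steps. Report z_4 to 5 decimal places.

1.39853

f(z_0) = 0.364328, f(z_1) = -0.236729
z_2 = 1.220000 - (-0.236729)·(1.220000 - 1.700000)/(-0.236729 - (0.364328)) = 1.409050; f(z_2) = 0.013393
z_3 = 1.409050 - (0.013393)·(1.409050 - 1.220000)/(0.013393 - (-0.236729)) = 1.398927; f(z_3) = 0.000504
z_4 = 1.398927 - (0.000504)·(1.398927 - 1.409050)/(0.000504 - (0.013393)) = 1.398532; f(z_4) = -0.000001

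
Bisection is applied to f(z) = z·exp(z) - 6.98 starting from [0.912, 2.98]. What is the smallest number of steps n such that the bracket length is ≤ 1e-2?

8

Initial width b − a = 2.98 − 0.912 = 2.068000.
After n steps the width is (b−a)/2^n; need (b−a)/2^n ≤ 1e-2.
So n ≥ log₂(2.068000/1e-2) = log₂(206.8000) ≈ 7.6921.
Hence n = 8.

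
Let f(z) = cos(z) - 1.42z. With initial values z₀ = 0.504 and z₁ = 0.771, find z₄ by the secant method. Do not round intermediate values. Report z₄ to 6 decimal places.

f(z_0) = 0.159978, f(z_1) = -0.377606
z_2 = 0.771000 - (-0.377606)·(0.771000 - 0.504000)/(-0.377606 - (0.159978)) = 0.583456; f(z_2) = 0.006057
z_3 = 0.583456 - (0.006057)·(0.583456 - 0.771000)/(0.006057 - (-0.377606)) = 0.586416; f(z_3) = 0.000218
z_4 = 0.586416 - (0.000218)·(0.586416 - 0.583456)/(0.000218 - (0.006057)) = 0.586527; f(z_4) = -0.000000

0.586527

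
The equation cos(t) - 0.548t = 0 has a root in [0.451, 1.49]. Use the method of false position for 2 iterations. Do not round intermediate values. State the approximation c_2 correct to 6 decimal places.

f(0.451000) = 0.652864, f(1.490000) = -0.735812
step 1: c = 0.939469, f(c) = 0.075387 > 0 → new bracket [0.939469, 1.490000]
step 2: c = 0.990632, f(c) = 0.005295 > 0 → new bracket [0.990632, 1.490000]

0.990632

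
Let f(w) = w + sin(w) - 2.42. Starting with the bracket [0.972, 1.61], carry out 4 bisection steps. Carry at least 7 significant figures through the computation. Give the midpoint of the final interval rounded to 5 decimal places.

f(0.972000) = -0.621985, f(1.610000) = 0.189232 (opposite signs)
step 1: m = 1.291000, f(m) = -0.167888 < 0 → root in [1.291000, 1.610000]
step 2: m = 1.450500, f(m) = 0.023273 > 0 → root in [1.291000, 1.450500]
step 3: m = 1.370750, f(m) = -0.069193 < 0 → root in [1.370750, 1.450500]
step 4: m = 1.410625, f(m) = -0.022175 < 0 → root in [1.410625, 1.450500]
Midpoint of [1.410625, 1.450500] = 1.430562

1.43056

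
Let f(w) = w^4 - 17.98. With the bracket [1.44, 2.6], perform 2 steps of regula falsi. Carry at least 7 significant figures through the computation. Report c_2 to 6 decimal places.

f(1.440000) = -13.680183, f(2.600000) = 27.717600
step 1: c = 1.823330, f(c) = -6.927485 < 0 → new bracket [1.823330, 2.600000]
step 2: c = 1.978630, f(c) = -2.652968 < 0 → new bracket [1.978630, 2.600000]

1.978630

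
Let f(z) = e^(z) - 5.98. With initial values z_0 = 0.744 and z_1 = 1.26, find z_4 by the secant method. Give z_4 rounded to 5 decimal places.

Secant update: z_(k+1) = z_k − f(z_k)·(z_k − z_(k-1))/(f(z_k) − f(z_(k-1))).
f(z_0) = -3.875664, f(z_1) = -2.454579
z_2 = 1.260000 - (-2.454579)·(1.260000 - 0.744000)/(-2.454579 - (-3.875664)) = 2.151264; f(z_2) = 2.615718
z_3 = 2.151264 - (2.615718)·(2.151264 - 1.260000)/(2.615718 - (-2.454579)) = 1.691469; f(z_3) = -0.552550
z_4 = 1.691469 - (-0.552550)·(1.691469 - 2.151264)/(-0.552550 - (2.615718)) = 1.771658; f(z_4) = -0.099403

1.77166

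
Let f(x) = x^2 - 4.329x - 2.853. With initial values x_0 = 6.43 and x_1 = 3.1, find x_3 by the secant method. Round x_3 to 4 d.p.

5.2138

f(x_0) = 10.656430, f(x_1) = -6.662900
x_2 = 3.100000 - (-6.662900)·(3.100000 - 6.430000)/(-6.662900 - (10.656430)) = 4.381081; f(x_2) = -2.624831
x_3 = 4.381081 - (-2.624831)·(4.381081 - 3.100000)/(-2.624831 - (-6.662900)) = 5.213810; f(x_3) = 1.760232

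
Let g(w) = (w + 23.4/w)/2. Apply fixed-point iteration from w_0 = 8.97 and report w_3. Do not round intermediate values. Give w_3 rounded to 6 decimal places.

w_1 = g(8.970000) = 5.789348
w_2 = g(5.789348) = 4.915627
w_3 = g(4.915627) = 4.837978

4.837978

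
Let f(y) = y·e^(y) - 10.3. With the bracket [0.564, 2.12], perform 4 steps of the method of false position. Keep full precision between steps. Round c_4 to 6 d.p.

False-position update: c = (a·f(b) − b·f(a))/(f(b) − f(a)); replace the endpoint whose sign matches f(c).
f(0.564000) = -9.308663, f(2.120000) = 7.362011
step 1: c = 1.432848, f(c) = -4.295484 < 0 → new bracket [1.432848, 2.120000]
step 2: c = 1.686046, f(c) = -1.198571 < 0 → new bracket [1.686046, 2.120000]
step 3: c = 1.746804, f(c) = -0.279917 < 0 → new bracket [1.746804, 2.120000]
step 4: c = 1.760474, f(c) = -0.062511 < 0 → new bracket [1.760474, 2.120000]

1.760474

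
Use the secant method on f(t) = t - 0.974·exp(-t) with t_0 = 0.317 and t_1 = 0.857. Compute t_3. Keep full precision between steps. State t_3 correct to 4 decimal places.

0.5570

f(t_0) = -0.392394, f(t_1) = 0.443602
t_2 = 0.857000 - (0.443602)·(0.857000 - 0.317000)/(0.443602 - (-0.392394)) = 0.570462; f(t_2) = 0.019894
t_3 = 0.570462 - (0.019894)·(0.570462 - 0.857000)/(0.019894 - (0.443602)) = 0.557008; f(t_3) = -0.001017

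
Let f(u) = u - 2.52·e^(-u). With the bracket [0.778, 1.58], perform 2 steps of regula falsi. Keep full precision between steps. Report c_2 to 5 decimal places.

f(0.778000) = -0.379496, f(1.580000) = 1.060943
step 1: c = 0.989294, f(c) = 0.052259 > 0 → new bracket [0.778000, 0.989294]
step 2: c = 0.963719, f(c) = 0.002411 > 0 → new bracket [0.778000, 0.963719]

0.96372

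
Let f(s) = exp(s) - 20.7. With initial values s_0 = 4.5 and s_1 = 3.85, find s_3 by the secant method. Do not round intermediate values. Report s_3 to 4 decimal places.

f(s_0) = 69.317131, f(s_1) = 26.293063
s_2 = 3.850000 - (26.293063)·(3.850000 - 4.500000)/(26.293063 - (69.317131)) = 3.452769; f(s_2) = 10.887740
s_3 = 3.452769 - (10.887740)·(3.452769 - 3.850000)/(10.887740 - (26.293063)) = 3.172025; f(s_3) = 3.155753

3.1720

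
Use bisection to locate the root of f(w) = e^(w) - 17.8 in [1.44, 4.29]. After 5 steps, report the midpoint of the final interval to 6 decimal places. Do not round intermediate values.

2.909531

f(1.440000) = -13.579304, f(4.290000) = 55.166468 (opposite signs)
step 1: m = 2.865000, f(m) = -0.250947 < 0 → root in [2.865000, 4.290000]
step 2: m = 3.577500, f(m) = 17.983969 > 0 → root in [2.865000, 3.577500]
step 3: m = 3.221250, f(m) = 7.259425 > 0 → root in [2.865000, 3.221250]
step 4: m = 3.043125, f(m) = 3.170674 > 0 → root in [2.865000, 3.043125]
step 5: m = 2.954063, f(m) = 1.383730 > 0 → root in [2.865000, 2.954063]
Midpoint of [2.865000, 2.954063] = 2.909531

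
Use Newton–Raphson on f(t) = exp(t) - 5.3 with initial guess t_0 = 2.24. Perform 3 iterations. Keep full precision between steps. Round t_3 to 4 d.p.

f'(t) = exp(t)
t_0 = 2.240000: f = 4.093331, f' = 9.393331 → t_1 = 2.240000 - (4.093331)/(9.393331) = 1.804230
t_1 = 1.804230: f = 0.775292, f' = 6.075292 → t_2 = 1.804230 - (0.775292)/(6.075292) = 1.676616
t_2 = 1.676616: f = 0.047430, f' = 5.347430 → t_3 = 1.676616 - (0.047430)/(5.347430) = 1.667746

1.6677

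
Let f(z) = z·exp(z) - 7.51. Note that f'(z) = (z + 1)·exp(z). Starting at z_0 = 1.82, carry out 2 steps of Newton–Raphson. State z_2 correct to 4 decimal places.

z_0 = 1.820000: f = 3.722782, f' = 17.404641 → z_1 = 1.820000 - (3.722782)/(17.404641) = 1.606104
z_1 = 1.606104: f = 0.493792, f' = 12.987150 → z_2 = 1.606104 - (0.493792)/(12.987150) = 1.568082

1.5681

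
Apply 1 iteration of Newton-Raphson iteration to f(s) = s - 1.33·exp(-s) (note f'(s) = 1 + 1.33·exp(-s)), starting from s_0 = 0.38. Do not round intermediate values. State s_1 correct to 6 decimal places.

Newton update: s ← s − f(s)/f'(s).
s_0 = 0.380000: f = -0.529536, f' = 1.909536 → s_1 = 0.380000 - (-0.529536)/(1.909536) = 0.657311

0.657311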